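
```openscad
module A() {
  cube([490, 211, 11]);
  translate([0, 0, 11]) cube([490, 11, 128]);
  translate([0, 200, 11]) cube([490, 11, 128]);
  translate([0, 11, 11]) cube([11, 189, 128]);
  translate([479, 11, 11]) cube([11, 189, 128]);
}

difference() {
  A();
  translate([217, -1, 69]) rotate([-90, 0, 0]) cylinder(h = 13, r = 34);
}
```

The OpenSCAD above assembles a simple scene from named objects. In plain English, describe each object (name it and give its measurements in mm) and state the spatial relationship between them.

A is an open storage box with external size 490×211×139 mm and wall thickness 11 mm (the base is also 11 mm thick). The base covers the whole footprint; the four walls stand on the base, with the y-facing walls full-width and the x-facing walls fitting between their inner faces.

The open box has a circular hole of radius 34 mm through its front wall, centred at (x = 217, z = 69).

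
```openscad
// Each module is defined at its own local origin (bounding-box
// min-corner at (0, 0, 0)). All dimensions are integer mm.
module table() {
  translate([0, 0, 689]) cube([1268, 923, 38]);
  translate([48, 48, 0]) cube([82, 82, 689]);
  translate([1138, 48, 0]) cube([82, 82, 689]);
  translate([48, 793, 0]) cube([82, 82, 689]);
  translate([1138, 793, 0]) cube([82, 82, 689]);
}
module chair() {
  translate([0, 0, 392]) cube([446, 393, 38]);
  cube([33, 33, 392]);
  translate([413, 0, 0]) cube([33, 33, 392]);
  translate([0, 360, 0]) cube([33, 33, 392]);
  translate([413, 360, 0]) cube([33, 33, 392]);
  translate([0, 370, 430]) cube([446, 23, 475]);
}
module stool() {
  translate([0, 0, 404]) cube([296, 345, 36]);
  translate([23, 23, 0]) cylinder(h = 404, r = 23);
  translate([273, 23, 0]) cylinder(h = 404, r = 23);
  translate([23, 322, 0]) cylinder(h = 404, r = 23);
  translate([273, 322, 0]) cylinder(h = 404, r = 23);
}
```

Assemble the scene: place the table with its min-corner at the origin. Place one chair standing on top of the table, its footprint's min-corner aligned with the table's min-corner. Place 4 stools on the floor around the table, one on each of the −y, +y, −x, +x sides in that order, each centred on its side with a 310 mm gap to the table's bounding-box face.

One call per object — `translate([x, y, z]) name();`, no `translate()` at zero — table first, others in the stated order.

table();
translate([0, 0, 727]) chair();
translate([486, -655, 0]) stool();
translate([486, 1233, 0]) stool();
translate([-606, 289, 0]) stool();
translate([1578, 289, 0]) stool();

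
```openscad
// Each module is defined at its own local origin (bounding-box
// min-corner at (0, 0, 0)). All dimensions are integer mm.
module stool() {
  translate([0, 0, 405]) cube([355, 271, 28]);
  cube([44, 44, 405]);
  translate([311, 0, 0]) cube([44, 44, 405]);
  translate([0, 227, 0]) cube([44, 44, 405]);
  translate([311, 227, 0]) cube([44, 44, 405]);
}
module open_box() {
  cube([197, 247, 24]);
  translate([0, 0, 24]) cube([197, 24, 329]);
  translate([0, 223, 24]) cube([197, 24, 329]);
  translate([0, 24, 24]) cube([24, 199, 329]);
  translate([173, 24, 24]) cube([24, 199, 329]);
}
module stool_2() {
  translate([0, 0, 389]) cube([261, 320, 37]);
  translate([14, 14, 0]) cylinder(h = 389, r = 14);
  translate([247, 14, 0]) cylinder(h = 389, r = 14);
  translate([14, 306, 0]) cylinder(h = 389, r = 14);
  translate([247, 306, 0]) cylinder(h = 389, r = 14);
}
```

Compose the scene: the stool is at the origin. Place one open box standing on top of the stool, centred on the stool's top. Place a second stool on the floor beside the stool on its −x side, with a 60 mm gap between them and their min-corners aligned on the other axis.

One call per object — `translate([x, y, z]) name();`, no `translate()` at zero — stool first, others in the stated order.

stool();
translate([79, 12, 433]) open_box();
translate([-321, 0, 0]) stool_2();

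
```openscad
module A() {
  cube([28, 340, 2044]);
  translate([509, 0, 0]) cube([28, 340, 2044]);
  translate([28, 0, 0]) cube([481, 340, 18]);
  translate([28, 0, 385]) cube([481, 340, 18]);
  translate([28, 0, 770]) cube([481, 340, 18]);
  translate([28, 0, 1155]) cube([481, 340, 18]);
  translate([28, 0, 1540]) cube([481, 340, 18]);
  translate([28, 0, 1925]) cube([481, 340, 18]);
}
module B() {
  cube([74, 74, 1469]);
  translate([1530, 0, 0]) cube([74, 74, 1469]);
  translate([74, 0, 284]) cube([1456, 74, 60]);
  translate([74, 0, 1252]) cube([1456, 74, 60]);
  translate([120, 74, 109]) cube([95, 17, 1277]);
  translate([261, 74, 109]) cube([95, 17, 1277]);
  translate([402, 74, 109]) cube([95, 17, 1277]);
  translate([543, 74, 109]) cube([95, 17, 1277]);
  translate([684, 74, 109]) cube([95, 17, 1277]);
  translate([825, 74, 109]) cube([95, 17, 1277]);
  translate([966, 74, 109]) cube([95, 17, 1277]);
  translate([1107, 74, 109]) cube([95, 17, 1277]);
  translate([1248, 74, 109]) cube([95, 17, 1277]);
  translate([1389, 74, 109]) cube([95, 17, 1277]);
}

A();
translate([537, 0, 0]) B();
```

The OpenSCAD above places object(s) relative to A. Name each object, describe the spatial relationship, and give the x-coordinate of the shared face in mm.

A is a bookshelf. B is a fence section. The fence section is against the bookshelf's +x side, with their −y faces flush. The x-coordinate of the shared face is 537 mm.

The bookshelf's +x face and the fence section's −x face are both at x = 537 mm.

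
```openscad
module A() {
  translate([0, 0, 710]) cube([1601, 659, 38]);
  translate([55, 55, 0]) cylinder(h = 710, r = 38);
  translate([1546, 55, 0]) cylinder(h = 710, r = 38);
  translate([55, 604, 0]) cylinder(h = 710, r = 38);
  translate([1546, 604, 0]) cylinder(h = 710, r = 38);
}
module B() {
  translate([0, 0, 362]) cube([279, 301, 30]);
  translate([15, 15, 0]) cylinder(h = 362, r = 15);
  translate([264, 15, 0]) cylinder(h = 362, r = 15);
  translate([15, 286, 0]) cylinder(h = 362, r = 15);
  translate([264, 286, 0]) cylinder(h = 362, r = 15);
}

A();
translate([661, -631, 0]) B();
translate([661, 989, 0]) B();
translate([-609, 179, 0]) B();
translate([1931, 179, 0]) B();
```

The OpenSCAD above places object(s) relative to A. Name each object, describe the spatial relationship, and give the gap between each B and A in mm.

A is a table. B is a stool. Four stools sit around the table at the −y, +y, −x, +x sides. The gap between each stool and the table is 330 mm.

Each stool's nearest face is 330 mm from the table's bounding box.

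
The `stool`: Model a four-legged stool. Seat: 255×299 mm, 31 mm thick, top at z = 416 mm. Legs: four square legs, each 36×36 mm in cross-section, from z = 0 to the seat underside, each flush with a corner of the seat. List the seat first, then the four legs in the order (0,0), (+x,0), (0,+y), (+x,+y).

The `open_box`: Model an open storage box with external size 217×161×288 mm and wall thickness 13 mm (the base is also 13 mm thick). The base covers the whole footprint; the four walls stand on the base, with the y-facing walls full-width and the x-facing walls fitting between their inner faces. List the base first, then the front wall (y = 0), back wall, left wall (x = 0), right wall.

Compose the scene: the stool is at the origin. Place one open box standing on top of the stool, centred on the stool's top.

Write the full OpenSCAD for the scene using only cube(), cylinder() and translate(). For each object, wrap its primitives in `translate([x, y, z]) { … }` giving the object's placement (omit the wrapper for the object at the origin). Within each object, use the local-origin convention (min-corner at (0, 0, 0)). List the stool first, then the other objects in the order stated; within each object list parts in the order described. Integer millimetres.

translate([0, 0, 385]) cube([255, 299, 31]);
cube([36, 36, 385]);
translate([219, 0, 0]) cube([36, 36, 385]);
translate([0, 263, 0]) cube([36, 36, 385]);
translate([219, 263, 0]) cube([36, 36, 385]);
translate([19, 69, 416]) {
  cube([217, 161, 13]);
  translate([0, 0, 13]) cube([217, 13, 275]);
  translate([0, 148, 13]) cube([217, 13, 275]);
  translate([0, 13, 13]) cube([13, 135, 275]);
  translate([204, 13, 13]) cube([13, 135, 275]);
}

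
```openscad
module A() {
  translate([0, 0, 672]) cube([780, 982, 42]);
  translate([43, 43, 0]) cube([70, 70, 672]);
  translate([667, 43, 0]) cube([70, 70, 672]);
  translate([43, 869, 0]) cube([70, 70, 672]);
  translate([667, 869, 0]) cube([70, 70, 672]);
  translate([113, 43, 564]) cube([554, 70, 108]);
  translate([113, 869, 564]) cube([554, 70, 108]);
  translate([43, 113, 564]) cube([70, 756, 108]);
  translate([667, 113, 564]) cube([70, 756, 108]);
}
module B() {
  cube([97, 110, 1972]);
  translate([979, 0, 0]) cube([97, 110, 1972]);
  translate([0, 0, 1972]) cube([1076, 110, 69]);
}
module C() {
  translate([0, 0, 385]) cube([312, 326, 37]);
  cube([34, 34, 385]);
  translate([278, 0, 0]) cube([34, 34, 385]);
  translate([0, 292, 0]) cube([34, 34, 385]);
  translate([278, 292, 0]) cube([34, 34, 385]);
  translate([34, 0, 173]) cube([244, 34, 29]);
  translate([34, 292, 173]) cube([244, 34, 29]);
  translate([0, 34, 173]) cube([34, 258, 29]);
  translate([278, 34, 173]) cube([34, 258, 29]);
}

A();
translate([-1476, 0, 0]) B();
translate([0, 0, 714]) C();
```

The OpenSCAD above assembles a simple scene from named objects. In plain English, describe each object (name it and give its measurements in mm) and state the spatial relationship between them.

A is a rectangular dining table. The top is 780×982×42 mm with its upper surface at z = 714 mm. It stands on four 70×70 mm square legs, each inset 43 mm from the nearest pair of top edges, running from the floor to the underside of the top. Four apron rails, 70 mm thick and 108 mm tall, run between adjacent legs with their top edges flush with the underside of the top and their outer faces flush with the legs' outer faces.

B is a rectangular door frame: two vertical jambs of 97×110 mm section, 1972 mm tall, with a clear opening 882 mm wide between their inner faces. A header 69 mm tall and 110 mm deep lies on top of the jambs and spans the full outside width.

C is a four-legged stool. The seat is 312×326 mm, 37 mm thick, top at z = 422 mm. It stands on four square legs, each 34×34 mm in cross-section, from z = 0 to the seat underside, each flush with a corner of the seat. Four stretchers, 34 mm wide and 29 mm tall, connect adjacent legs with their undersides at z = 173 mm, each running between the inner faces of the legs it joins and aligned with the legs' outer faces on the other axis.

The door frame is on the floor beside the table on its −x side. The stool is on top of the table.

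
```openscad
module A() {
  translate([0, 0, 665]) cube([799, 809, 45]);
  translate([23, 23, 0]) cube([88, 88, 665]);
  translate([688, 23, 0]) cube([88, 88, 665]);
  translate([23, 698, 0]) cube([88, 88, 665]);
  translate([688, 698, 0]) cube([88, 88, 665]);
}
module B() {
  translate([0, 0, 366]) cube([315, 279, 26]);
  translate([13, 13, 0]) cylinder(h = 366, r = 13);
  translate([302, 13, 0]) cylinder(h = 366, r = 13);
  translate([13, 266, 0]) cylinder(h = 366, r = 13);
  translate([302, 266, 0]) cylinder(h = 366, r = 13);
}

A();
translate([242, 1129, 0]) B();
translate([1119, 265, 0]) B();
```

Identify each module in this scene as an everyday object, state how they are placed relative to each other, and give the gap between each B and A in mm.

Each stool's nearest face is 320 mm from the table's bounding box.

A is a table. B is a stool. Two stools sit around the table at the +y, +x sides. The gap between each stool and the table is 320 mm.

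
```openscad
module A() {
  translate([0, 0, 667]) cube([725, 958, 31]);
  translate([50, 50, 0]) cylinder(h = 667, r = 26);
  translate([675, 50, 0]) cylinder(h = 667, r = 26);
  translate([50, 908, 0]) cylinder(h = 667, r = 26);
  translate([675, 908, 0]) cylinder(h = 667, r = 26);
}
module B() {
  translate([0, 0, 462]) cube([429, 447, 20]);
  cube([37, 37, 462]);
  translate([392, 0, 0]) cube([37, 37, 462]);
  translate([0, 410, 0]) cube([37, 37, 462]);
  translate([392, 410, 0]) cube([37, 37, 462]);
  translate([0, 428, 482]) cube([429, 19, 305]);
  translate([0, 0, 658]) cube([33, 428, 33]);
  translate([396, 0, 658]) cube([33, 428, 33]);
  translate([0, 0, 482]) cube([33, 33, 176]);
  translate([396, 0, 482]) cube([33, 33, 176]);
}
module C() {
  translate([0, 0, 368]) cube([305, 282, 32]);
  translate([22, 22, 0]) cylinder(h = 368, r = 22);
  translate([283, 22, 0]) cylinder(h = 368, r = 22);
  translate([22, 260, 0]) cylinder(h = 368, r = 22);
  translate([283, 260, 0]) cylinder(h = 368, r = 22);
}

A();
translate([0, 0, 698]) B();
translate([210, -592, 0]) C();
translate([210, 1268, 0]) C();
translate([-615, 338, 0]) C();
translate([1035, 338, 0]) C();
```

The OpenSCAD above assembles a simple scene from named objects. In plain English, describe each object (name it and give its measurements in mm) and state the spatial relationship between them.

A is a rectangular dining table. The top is 725×958×31 mm with its upper surface at z = 698 mm. It stands on four round legs of 52 mm diameter, each leg's bounding box inset 24 mm from the nearest pair of top edges, running from the floor to the underside of the top.

B is a chair. The seat is a 429×447×20 mm slab with its top at z = 482 mm, on four 37×37 mm corner legs (flush with the seat edges, standing on z = 0). A flat backrest 19 mm thick, 305 mm tall, spans the full seat width and rises from the seat top along its +y edge, rear face flush with the rear of the seat. Two armrests of 33×33 mm section run along each side from the seat's front edge to the front of the backrest, top faces 209 mm above the seat top and outer faces flush with the seat's x-edges; a 33×33 mm post under the front of each armrest stands on the seat at the front corner.

C is a four-legged stool. The seat is a 305×282×32 mm slab whose top surface is at z = 400 mm; four round legs, each 44 mm in diameter, run from the floor (z = 0) to the underside of the seat, each leg's axis is inset half a diameter from the nearest pair of seat edges (so the leg's bounding box is flush with the corner).

The chair is on top of the table. Four stools sit around the table at the −y, +y, −x, +x sides.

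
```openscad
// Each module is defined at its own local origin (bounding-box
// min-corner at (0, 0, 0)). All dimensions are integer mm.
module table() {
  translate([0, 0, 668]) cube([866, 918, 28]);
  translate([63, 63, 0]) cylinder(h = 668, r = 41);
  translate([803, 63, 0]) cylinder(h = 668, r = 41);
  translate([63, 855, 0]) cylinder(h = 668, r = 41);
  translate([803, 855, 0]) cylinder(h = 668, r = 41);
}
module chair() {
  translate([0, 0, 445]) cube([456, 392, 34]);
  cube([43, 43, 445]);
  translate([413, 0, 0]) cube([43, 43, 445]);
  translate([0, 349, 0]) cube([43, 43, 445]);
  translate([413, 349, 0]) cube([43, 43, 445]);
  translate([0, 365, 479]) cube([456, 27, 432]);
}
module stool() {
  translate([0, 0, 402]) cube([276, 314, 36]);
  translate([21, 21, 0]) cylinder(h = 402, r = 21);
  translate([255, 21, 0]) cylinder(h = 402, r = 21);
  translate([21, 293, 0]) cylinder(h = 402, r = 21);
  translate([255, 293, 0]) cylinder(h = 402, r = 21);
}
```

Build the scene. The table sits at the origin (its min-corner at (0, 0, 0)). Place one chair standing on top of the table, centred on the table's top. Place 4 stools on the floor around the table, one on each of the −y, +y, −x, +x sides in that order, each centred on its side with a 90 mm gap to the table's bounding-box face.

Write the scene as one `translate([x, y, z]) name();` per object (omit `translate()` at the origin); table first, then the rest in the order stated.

table();
translate([205, 263, 696]) chair();
translate([295, -404, 0]) stool();
translate([295, 1008, 0]) stool();
translate([-366, 302, 0]) stool();
translate([956, 302, 0]) stool();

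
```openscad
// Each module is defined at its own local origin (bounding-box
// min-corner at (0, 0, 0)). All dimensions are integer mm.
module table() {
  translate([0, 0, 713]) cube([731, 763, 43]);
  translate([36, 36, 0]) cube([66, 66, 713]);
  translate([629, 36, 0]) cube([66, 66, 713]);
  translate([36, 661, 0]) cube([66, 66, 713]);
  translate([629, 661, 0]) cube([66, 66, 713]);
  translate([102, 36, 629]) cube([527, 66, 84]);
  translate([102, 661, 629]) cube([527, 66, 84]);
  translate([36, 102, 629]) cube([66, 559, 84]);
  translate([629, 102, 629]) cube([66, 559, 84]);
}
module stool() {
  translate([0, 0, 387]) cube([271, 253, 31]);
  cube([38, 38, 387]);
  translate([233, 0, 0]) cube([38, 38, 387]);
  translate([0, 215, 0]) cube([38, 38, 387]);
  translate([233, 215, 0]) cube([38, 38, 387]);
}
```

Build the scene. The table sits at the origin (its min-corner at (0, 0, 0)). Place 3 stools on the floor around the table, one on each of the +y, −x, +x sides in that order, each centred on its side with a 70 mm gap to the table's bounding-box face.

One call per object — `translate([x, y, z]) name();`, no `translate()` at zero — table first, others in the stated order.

table();
translate([230, 833, 0]) stool();
translate([-341, 255, 0]) stool();
translate([801, 255, 0]) stool();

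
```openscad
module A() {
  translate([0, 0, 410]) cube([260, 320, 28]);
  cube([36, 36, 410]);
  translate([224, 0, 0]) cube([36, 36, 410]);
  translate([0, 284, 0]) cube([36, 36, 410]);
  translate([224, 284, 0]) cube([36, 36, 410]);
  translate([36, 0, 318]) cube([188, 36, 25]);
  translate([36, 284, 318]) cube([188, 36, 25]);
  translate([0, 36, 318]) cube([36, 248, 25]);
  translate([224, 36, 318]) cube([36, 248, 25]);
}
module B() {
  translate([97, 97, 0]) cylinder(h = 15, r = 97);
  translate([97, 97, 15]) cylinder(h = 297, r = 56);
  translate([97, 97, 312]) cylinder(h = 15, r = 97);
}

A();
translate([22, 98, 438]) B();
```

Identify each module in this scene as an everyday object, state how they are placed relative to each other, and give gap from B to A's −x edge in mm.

A is a stool. B is a spool. The spool is on top of the stool. The gap from the spool to the stool's −x edge is 22 mm.

The spool's min-x is at 22; the stool's min-x is 0; gap = 22 mm.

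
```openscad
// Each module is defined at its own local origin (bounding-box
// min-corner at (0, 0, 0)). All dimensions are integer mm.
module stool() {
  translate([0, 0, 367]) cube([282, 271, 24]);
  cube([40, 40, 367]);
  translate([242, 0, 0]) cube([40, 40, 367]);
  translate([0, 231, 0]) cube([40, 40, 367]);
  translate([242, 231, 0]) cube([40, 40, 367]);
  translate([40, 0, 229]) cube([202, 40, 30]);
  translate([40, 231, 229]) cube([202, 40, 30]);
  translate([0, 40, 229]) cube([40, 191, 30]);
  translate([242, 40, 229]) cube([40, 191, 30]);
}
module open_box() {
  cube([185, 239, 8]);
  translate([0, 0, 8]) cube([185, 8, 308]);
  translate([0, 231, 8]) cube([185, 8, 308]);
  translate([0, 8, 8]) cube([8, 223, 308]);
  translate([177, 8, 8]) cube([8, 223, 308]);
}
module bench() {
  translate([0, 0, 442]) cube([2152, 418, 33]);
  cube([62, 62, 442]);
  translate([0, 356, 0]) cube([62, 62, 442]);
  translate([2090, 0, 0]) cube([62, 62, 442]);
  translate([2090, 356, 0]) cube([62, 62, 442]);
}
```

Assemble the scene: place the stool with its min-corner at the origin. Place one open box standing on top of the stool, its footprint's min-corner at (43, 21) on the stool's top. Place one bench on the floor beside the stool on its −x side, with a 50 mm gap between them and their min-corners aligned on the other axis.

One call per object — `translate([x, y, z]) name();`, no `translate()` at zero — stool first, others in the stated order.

stool();
translate([43, 21, 391]) open_box();
translate([-2202, 0, 0]) bench();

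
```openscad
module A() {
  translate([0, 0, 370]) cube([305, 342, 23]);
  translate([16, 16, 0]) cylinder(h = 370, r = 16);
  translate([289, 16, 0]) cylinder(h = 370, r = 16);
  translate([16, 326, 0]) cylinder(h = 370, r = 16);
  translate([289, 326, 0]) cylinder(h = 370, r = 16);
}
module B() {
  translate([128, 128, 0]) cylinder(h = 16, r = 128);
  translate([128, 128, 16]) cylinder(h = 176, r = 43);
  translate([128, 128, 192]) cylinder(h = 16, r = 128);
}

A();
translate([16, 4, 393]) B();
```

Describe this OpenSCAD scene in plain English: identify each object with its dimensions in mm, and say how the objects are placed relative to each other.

A is a simple wooden stool: a rectangular seat 305 mm (x) by 342 mm (y), 23 mm thick, top face at z = 393 mm, on four round legs, each 32 mm in diameter. The legs rest on z = 0, each leg's axis is inset half a diameter from the nearest pair of seat edges (so the leg's bounding box is flush with the corner).

B is a spool: two coaxial disc flanges of radius 128 mm and thickness 16 mm, joined by a core cylinder of radius 43 mm and height 176 mm. The lower flange rests on z = 0 and the three cylinders share a vertical axis.

The spool is on top of the stool.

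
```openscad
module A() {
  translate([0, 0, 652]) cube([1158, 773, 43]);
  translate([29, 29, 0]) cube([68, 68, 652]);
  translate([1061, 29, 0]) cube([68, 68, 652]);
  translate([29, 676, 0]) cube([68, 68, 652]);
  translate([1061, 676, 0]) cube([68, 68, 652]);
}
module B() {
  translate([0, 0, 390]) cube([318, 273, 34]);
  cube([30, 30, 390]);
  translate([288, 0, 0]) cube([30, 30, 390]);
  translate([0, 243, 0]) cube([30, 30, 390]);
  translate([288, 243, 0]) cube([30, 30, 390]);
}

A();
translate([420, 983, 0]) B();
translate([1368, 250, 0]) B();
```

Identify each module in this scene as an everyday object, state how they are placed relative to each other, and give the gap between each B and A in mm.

A is a table. B is a stool. Two stools sit around the table at the +y, +x sides. The gap between each stool and the table is 210 mm.

Each stool's nearest face is 210 mm from the table's bounding box.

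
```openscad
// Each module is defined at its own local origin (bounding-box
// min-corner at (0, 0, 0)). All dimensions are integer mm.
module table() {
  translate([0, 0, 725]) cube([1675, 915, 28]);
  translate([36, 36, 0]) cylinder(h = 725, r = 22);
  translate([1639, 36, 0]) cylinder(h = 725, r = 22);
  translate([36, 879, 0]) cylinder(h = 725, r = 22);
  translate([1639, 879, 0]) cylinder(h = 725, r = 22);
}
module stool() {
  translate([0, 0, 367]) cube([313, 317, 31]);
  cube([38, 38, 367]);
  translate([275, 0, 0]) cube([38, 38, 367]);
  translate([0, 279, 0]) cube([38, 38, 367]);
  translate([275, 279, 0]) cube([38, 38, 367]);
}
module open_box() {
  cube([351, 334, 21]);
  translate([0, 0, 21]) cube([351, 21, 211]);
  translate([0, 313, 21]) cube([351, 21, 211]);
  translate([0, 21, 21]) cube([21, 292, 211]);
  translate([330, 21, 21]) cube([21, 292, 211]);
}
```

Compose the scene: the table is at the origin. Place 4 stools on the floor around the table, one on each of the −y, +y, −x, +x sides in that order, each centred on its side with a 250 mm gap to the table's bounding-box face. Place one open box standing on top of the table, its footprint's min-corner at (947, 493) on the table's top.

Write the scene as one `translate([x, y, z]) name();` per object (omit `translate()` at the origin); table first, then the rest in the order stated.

table();
translate([681, -567, 0]) stool();
translate([681, 1165, 0]) stool();
translate([-563, 299, 0]) stool();
translate([1925, 299, 0]) stool();
translate([947, 493, 753]) open_box();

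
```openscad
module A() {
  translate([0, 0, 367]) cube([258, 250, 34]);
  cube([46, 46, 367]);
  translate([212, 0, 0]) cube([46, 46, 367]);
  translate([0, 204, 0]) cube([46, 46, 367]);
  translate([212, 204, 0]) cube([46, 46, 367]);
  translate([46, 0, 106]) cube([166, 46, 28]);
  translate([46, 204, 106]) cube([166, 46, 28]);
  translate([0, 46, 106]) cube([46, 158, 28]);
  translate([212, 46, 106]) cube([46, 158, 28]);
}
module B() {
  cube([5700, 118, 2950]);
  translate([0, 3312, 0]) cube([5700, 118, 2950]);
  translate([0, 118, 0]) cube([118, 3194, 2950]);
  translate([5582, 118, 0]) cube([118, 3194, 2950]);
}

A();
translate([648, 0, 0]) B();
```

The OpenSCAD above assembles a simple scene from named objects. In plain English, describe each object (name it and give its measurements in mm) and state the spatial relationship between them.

A is a four-legged stool. The seat is 258×250 mm, 34 mm thick, top at z = 401 mm. It stands on four square legs, each 46×46 mm in cross-section, from z = 0 to the seat underside, each flush with a corner of the seat. Four stretchers, 46 mm wide and 28 mm tall, connect adjacent legs with their undersides at z = 106 mm, each running between the inner faces of the legs it joins and aligned with the legs' outer faces on the other axis.

B is the wall frame of a small rectangular building: four walls, each 2950 mm tall and 118 mm thick, enclosing a footprint 5700 mm (x) by 3430 mm (y) outside-to-outside, with no floor or roof. The front and back walls (the −y and +y sides) span the full width; the two side walls fit between them.

The house frame is on the floor beside the stool on its +x side.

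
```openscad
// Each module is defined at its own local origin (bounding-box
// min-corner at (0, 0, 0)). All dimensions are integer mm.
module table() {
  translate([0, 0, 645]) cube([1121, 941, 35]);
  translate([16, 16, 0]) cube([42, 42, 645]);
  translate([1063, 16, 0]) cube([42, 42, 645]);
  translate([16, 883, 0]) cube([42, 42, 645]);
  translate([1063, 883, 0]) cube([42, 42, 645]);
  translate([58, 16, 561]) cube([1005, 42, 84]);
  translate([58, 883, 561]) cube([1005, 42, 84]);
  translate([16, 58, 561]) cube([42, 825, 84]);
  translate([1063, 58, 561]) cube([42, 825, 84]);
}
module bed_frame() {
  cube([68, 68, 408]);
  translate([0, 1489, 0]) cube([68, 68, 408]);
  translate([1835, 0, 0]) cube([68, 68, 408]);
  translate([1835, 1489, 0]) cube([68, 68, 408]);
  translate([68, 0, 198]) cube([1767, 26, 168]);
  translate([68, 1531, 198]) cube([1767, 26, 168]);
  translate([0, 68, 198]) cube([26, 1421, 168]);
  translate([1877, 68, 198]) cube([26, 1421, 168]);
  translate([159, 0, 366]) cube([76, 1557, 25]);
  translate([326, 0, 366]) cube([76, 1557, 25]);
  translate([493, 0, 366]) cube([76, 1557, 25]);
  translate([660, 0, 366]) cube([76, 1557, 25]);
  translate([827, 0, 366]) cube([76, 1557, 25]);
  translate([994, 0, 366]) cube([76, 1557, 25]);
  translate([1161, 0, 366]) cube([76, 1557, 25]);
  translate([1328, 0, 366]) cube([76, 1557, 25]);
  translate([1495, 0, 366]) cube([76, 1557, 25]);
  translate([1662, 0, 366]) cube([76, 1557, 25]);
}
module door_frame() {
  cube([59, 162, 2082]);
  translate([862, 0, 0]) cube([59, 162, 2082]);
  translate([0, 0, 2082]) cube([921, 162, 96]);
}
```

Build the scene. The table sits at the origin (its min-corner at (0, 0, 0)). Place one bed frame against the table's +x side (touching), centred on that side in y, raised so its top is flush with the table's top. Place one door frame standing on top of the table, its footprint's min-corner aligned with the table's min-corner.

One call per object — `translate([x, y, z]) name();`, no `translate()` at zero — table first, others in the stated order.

table();
translate([1121, -308, 272]) bed_frame();
translate([0, 0, 680]) door_frame();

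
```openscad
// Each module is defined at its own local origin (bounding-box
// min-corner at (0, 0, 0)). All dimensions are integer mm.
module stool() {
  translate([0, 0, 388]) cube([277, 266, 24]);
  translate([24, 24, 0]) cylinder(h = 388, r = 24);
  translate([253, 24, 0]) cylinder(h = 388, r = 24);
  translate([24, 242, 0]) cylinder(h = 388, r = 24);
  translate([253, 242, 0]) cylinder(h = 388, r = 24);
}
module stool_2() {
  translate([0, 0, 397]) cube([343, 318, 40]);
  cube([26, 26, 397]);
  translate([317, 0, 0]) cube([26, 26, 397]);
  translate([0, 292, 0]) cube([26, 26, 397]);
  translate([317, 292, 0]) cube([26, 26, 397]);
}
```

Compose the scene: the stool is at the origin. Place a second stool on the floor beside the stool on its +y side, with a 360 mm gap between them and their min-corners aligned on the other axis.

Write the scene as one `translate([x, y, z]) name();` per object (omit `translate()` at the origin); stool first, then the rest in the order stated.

stool();
translate([0, 626, 0]) stool_2();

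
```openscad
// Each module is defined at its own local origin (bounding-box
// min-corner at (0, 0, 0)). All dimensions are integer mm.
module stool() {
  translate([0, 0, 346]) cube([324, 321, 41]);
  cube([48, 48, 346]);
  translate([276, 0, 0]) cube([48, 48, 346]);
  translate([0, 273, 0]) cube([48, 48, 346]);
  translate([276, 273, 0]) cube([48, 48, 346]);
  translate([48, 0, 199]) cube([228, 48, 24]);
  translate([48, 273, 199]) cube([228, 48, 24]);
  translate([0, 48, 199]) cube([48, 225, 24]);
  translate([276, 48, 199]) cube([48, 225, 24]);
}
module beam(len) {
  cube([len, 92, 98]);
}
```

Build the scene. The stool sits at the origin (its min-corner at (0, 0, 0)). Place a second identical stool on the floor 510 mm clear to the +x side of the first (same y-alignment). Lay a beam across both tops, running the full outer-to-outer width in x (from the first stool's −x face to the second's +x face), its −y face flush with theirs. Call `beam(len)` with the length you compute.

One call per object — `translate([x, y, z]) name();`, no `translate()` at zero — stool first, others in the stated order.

stool();
translate([834, 0, 0]) stool();
translate([0, 0, 387]) beam(1158);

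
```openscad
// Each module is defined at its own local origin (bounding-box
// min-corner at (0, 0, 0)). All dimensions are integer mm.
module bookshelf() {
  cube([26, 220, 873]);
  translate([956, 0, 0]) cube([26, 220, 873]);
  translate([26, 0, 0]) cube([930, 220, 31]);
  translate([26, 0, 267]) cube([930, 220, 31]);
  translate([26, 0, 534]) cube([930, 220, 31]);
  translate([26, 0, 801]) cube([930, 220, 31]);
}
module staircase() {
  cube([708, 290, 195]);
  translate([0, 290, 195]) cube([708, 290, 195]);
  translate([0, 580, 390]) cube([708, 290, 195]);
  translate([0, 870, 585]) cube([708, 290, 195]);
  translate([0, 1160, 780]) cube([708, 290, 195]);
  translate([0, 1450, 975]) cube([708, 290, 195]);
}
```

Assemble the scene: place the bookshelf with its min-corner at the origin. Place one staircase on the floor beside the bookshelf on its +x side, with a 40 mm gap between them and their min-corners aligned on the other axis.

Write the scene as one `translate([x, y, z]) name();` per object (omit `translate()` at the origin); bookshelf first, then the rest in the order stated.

bookshelf();
translate([1022, 0, 0]) staircase();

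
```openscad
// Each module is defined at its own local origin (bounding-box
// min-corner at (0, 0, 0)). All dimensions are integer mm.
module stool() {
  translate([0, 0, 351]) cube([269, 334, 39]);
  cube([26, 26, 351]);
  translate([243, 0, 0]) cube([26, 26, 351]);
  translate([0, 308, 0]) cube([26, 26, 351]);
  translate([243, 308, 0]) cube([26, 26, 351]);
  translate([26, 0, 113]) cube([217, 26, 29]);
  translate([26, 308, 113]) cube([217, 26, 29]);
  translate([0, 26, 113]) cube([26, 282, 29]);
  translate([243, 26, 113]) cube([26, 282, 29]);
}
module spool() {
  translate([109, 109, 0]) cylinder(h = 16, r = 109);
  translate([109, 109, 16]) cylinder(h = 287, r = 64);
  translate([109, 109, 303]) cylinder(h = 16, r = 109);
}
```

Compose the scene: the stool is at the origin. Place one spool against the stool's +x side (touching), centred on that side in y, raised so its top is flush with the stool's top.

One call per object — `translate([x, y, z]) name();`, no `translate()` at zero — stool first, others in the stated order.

stool();
translate([269, 58, 71]) spool();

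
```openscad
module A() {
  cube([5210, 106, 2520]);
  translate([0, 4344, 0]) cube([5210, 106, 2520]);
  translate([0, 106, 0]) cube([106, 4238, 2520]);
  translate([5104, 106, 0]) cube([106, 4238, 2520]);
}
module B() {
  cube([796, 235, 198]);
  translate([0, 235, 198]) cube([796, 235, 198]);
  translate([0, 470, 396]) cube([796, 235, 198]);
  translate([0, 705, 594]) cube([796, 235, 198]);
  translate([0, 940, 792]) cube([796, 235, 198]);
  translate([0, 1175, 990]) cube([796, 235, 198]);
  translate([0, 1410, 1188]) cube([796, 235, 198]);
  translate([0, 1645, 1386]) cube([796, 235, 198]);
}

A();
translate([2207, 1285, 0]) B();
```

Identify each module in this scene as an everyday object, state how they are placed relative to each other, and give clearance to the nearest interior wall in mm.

Clearances: x = 2101, y = 1179; minimum 1179 mm.

A is a house frame. B is a staircase. The staircase sits inside the house frame, centred. The clearance to the nearest interior wall is 1179 mm.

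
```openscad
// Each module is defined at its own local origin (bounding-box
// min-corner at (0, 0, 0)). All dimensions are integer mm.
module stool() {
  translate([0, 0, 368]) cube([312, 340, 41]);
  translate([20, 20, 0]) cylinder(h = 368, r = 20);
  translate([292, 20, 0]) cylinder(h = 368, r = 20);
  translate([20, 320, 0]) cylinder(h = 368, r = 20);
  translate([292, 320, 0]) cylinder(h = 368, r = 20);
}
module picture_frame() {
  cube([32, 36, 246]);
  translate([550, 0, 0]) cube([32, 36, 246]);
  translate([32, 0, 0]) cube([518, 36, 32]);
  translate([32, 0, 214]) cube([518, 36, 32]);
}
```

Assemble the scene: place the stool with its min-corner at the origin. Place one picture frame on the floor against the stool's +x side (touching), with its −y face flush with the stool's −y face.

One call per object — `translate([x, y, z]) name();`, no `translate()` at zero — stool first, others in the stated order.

stool();
translate([312, 0, 0]) picture_frame();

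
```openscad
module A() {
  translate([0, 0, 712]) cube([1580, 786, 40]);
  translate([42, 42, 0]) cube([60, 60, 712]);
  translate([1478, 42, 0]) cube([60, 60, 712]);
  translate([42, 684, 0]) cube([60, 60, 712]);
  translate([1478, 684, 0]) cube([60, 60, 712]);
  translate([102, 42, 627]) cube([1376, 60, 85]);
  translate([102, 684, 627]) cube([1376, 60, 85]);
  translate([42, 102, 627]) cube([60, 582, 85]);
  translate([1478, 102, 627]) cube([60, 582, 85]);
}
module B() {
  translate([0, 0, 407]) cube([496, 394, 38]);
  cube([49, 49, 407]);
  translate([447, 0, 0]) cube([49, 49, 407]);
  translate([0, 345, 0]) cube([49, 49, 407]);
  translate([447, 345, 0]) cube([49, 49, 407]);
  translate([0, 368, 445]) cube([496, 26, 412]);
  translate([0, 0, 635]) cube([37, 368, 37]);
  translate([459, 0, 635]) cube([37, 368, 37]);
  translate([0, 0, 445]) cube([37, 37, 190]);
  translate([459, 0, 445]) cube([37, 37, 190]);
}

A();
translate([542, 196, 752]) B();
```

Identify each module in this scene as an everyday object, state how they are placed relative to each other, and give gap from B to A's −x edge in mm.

A is a table. B is a chair. The chair is on top of the table, centred. The gap from the chair to the table's −x edge is 542 mm.

The chair's min-x is at 542; the table's min-x is 0; gap = 542 mm.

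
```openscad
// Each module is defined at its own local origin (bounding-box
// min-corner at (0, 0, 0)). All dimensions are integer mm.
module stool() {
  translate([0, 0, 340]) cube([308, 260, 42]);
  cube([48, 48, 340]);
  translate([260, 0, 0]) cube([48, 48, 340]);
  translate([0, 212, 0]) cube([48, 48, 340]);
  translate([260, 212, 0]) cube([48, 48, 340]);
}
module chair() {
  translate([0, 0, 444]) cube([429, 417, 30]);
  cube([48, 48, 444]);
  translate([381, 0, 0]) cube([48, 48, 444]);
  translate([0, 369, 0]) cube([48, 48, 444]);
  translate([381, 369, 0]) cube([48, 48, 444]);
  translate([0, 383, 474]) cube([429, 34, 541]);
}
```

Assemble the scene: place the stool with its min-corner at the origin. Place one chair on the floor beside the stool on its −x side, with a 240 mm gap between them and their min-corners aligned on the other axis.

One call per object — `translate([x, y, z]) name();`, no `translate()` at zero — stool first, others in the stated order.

stool();
translate([-669, 0, 0]) chair();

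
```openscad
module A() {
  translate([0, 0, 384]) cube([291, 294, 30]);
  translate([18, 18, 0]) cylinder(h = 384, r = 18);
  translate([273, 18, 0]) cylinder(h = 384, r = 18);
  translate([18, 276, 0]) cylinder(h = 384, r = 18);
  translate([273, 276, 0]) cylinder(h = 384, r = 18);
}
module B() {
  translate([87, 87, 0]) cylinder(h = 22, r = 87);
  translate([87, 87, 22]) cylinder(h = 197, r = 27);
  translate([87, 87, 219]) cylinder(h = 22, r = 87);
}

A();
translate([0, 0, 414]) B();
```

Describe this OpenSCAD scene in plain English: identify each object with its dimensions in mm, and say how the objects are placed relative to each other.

A is a four-legged stool. The seat is 291×294 mm, 30 mm thick, top at z = 414 mm. It stands on four round legs, each 36 mm in diameter, from z = 0 to the seat underside, each leg's axis is inset half a diameter from the nearest pair of seat edges (so the leg's bounding box is flush with the corner).

B is a spool: two coaxial disc flanges of radius 87 mm and thickness 22 mm, joined by a core cylinder of radius 27 mm and height 197 mm. The lower flange rests on z = 0 and the three cylinders share a vertical axis.

The spool is on top of the stool.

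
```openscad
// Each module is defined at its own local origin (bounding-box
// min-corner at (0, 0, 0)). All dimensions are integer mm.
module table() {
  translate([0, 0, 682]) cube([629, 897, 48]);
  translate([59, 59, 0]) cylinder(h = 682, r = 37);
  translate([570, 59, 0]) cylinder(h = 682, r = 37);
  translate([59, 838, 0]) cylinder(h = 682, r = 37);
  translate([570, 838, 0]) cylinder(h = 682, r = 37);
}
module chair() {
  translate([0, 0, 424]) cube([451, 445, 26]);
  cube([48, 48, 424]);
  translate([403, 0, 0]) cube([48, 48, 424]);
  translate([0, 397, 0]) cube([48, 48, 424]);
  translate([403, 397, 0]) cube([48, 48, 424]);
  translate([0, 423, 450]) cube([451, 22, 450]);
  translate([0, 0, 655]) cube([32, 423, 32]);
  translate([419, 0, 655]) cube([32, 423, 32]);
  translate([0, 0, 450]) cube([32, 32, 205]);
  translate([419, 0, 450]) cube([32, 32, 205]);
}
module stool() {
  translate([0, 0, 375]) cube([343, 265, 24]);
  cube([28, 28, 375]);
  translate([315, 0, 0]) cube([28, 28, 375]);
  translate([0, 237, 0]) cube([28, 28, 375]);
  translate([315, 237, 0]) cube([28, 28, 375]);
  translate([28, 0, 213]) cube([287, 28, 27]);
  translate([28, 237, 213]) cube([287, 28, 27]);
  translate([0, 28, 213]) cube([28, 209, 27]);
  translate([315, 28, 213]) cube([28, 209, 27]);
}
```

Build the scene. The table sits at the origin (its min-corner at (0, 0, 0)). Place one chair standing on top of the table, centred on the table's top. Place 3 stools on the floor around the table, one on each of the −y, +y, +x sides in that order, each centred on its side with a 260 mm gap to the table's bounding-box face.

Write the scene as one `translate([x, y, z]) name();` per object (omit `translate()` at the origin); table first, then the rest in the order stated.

table();
translate([89, 226, 730]) chair();
translate([143, -525, 0]) stool();
translate([143, 1157, 0]) stool();
translate([889, 316, 0]) stool();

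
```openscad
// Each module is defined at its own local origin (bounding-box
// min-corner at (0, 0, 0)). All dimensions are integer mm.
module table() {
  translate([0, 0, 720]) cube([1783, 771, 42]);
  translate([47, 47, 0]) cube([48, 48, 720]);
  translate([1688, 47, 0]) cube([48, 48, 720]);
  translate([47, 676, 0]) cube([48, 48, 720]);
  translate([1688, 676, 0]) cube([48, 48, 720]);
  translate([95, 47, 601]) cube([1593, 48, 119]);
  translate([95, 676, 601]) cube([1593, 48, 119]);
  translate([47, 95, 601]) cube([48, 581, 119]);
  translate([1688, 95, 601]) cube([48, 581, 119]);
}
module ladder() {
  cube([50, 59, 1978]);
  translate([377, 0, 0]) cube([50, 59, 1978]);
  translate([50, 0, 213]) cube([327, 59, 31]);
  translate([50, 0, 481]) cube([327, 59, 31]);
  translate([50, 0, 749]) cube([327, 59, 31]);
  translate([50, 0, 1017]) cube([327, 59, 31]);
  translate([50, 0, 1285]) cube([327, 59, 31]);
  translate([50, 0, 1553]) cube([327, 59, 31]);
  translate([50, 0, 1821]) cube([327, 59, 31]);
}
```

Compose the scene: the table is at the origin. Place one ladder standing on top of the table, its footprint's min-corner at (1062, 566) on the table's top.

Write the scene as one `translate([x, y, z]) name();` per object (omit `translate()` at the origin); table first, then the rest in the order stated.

table();
translate([1062, 566, 762]) ladder();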